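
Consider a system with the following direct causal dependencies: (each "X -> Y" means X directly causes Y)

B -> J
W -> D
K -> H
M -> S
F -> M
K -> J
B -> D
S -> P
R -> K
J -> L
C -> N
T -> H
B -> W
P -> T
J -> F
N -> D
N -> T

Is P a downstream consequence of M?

Yes

There is a causal chain: M → S → P.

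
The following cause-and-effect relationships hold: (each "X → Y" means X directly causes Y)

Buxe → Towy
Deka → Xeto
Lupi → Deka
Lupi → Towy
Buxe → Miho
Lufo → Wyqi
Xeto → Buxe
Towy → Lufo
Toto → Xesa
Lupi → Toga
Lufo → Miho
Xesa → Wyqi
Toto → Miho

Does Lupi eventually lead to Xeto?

There is a causal chain: Lupi → Deka → Xeto.

Yes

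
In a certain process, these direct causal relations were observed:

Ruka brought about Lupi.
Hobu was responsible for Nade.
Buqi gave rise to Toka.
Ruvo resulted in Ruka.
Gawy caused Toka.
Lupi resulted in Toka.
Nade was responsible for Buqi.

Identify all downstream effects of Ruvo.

Lupi, Ruka, Toka

Direct effects: Ruka.
2 steps out: Lupi.
3 steps out: Toka.
Not reachable from it: Hobu, Nade, Gawy, Buqi.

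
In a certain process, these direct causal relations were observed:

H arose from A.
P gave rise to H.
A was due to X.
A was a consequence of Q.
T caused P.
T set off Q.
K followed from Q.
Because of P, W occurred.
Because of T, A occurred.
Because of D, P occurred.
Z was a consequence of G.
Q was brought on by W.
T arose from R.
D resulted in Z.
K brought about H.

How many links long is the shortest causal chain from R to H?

Shortest chain: R → T → P → H.

3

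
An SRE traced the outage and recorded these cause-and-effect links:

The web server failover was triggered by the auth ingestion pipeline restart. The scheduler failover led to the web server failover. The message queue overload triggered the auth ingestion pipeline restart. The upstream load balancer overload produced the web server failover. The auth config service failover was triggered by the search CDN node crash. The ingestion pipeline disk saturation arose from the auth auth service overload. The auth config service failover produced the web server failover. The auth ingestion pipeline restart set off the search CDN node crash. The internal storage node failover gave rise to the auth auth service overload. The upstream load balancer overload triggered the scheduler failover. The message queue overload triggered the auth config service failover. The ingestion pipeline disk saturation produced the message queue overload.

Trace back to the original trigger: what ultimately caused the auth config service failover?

Tracing upstream from the auth config service failover: the auth config service failover ← the message queue overload ← the ingestion pipeline disk saturation ← the auth auth service overload ← the internal storage node failover.
The internal storage node failover has no stated cause, so it is the root.

the internal storage node failover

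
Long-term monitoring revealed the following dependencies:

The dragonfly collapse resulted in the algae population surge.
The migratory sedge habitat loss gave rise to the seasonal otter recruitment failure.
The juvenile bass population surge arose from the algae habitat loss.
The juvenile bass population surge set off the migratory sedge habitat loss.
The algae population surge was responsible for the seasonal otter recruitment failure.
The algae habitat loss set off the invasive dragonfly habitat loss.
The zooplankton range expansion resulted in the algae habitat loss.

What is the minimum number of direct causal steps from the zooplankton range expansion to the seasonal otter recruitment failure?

Shortest chain: the zooplankton range expansion → the algae habitat loss → the juvenile bass population surge → the migratory sedge habitat loss → the seasonal otter recruitment failure.

4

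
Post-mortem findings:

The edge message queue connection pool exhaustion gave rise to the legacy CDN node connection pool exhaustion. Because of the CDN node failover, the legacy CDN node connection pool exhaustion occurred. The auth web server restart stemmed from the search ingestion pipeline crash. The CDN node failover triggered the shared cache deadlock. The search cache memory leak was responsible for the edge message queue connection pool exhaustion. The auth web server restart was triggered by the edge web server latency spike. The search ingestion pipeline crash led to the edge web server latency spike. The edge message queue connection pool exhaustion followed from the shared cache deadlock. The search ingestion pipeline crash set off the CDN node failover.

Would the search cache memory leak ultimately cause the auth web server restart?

No

The search cache memory leak leads to the edge message queue connection pool exhaustion, the legacy CDN node connection pool exhaustion; the auth web server restart is not among them.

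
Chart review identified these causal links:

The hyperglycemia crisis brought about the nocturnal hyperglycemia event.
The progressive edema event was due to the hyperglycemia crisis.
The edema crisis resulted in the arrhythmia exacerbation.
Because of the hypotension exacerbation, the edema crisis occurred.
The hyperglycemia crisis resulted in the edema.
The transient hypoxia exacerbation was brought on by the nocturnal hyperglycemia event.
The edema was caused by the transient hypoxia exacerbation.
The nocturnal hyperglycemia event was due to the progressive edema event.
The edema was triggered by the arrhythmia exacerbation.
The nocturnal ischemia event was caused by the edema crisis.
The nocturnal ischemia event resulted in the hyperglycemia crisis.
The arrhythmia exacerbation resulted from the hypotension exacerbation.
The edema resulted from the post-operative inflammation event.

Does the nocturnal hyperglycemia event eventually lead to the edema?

Yes

There is a causal chain: the nocturnal hyperglycemia event → the transient hypoxia exacerbation → the edema.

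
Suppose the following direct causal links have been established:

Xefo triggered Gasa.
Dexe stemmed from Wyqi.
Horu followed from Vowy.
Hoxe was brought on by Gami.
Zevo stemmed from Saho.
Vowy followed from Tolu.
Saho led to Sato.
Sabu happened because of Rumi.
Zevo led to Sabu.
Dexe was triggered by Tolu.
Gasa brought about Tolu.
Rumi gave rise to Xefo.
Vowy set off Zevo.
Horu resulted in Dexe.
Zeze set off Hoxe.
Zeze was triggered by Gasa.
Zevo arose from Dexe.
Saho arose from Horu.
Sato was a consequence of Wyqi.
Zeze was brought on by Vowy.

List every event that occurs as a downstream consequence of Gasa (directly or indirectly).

Direct effects: Tolu, Zeze.
2 steps out: Vowy, Dexe, Hoxe.
3 steps out: Horu, Zevo.
4 steps out: Saho, Sabu.
5 steps out: Sato.
Not reachable from it: Rumi, Xefo, Gami, Wyqi.

Dexe, Horu, Hoxe, Sabu, Saho, Sato, Tolu, Vowy, Zevo, Zeze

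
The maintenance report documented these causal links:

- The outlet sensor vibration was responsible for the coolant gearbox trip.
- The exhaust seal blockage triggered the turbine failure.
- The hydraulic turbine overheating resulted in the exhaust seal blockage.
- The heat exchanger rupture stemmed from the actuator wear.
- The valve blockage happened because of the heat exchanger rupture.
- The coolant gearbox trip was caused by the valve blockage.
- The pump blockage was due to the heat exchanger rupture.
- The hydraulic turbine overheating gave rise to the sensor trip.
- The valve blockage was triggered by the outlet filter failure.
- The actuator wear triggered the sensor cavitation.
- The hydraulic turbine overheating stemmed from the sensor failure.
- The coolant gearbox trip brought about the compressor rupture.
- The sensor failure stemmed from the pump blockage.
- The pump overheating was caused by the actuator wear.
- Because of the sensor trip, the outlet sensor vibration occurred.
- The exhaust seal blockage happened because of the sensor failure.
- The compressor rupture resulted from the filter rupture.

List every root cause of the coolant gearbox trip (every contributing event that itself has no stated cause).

the actuator wear, the outlet filter failure

Tracing upstream from the coolant gearbox trip: the coolant gearbox trip ← the valve blockage ← the heat exchanger rupture ← the actuator wear.
A separate upstream branch: the coolant gearbox trip ← the valve blockage ← the outlet filter failure.
Each of those chain origins has no stated cause.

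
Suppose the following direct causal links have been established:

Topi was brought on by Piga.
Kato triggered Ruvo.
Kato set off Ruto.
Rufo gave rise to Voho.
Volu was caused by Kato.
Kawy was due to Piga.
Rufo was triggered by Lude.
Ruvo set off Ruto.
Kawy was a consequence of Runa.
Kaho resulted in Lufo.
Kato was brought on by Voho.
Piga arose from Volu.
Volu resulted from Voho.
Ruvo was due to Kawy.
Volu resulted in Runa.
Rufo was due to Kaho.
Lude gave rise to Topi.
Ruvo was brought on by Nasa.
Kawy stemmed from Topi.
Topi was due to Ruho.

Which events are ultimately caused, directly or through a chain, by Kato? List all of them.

Kawy, Piga, Runa, Ruto, Ruvo, Topi, Volu

Direct effects: Volu, Ruvo, Ruto.
2 steps out: Piga, Runa.
3 steps out: Topi, Kawy.
Not reachable from it: Kaho, Lude, Lufo, Rufo, Voho, Ruho, Nasa.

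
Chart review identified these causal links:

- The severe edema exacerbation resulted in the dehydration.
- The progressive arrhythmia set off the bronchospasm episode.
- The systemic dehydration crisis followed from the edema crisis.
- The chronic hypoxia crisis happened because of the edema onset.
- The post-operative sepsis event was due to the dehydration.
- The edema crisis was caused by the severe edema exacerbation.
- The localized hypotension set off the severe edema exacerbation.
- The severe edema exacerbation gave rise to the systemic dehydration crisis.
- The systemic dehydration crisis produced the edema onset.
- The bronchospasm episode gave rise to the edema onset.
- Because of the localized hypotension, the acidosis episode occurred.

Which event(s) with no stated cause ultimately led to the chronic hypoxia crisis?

the localized hypotension, the progressive arrhythmia

Tracing upstream from the chronic hypoxia crisis: the chronic hypoxia crisis ← the edema onset ← the systemic dehydration crisis ← the severe edema exacerbation ← the localized hypotension.
A separate upstream branch: the chronic hypoxia crisis ← the edema onset ← the bronchospasm episode ← the progressive arrhythmia.
Each of those chain origins has no stated cause.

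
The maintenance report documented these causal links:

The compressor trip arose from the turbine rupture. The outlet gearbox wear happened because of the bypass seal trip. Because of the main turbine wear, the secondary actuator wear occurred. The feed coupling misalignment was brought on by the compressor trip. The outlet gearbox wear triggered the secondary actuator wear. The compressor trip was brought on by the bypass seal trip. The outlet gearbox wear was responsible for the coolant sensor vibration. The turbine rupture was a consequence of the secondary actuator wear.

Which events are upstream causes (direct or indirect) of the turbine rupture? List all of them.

the bypass seal trip, the main turbine wear, the outlet gearbox wear, the secondary actuator wear

Immediate cause of the turbine rupture: the secondary actuator wear.
Further upstream: the bypass seal trip, the main turbine wear, the outlet gearbox wear.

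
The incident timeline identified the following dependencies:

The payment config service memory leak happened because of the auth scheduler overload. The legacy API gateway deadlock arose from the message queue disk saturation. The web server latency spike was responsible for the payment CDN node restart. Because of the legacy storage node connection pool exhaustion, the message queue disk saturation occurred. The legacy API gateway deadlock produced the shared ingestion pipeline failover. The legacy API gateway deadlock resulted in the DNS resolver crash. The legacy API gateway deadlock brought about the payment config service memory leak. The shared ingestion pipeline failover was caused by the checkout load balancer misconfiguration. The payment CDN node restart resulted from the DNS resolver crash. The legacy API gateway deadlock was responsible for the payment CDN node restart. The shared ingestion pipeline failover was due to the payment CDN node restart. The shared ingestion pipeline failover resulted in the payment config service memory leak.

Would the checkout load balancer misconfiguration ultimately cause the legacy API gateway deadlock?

The checkout load balancer misconfiguration leads to the shared ingestion pipeline failover, the payment config service memory leak; the legacy API gateway deadlock is not among them.

No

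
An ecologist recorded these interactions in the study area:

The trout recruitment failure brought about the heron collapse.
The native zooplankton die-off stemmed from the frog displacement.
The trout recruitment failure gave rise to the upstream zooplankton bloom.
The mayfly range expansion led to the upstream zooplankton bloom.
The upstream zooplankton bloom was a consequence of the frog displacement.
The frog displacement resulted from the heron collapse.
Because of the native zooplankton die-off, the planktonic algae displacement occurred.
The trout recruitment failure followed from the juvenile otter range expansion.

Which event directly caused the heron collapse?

Upstream contributors include the juvenile otter range expansion, but only the trout recruitment failure feeds directly into the heron collapse.

the trout recruitment failure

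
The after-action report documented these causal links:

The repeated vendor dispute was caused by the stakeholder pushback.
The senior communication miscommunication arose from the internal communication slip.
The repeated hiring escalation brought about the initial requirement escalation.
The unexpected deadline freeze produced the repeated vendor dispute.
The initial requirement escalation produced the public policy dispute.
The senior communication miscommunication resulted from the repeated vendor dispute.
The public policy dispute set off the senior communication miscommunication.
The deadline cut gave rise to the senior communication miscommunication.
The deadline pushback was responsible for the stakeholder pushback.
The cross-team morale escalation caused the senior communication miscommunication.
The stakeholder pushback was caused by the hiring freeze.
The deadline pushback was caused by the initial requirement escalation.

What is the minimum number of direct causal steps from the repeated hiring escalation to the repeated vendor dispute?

4

Shortest chain: the repeated hiring escalation → the initial requirement escalation → the deadline pushback → the stakeholder pushback → the repeated vendor dispute.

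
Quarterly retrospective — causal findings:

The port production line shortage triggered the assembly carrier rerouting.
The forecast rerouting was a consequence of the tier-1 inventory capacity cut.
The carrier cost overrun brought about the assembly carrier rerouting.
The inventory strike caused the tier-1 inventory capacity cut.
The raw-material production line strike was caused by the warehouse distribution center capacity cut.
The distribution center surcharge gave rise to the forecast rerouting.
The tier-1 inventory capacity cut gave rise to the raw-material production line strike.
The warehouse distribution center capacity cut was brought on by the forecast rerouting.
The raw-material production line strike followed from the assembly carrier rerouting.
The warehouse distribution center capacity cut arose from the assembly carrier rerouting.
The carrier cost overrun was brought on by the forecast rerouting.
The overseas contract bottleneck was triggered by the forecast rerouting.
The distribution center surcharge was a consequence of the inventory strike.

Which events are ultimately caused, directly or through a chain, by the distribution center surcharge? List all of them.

the assembly carrier rerouting, the carrier cost overrun, the forecast rerouting, the overseas contract bottleneck, the raw-material production line strike, the warehouse distribution center capacity cut

Direct effects: the forecast rerouting.
2 steps out: the carrier cost overrun, the overseas contract bottleneck, the warehouse distribution center capacity cut.
3 steps out: the assembly carrier rerouting, the raw-material production line strike.
Not reachable from it: the port production line shortage, the inventory strike, the tier-1 inventory capacity cut.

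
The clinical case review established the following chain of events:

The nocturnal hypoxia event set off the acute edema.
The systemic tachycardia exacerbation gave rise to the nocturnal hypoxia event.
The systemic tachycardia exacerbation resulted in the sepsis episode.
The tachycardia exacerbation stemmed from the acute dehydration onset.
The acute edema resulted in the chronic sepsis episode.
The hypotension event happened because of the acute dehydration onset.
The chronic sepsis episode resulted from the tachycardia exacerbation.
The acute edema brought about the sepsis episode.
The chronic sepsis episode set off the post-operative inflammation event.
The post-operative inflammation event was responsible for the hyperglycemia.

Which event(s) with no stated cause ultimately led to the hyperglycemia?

Tracing upstream from the hyperglycemia: the hyperglycemia ← the post-operative inflammation event ← the chronic sepsis episode ← the acute edema ← the nocturnal hypoxia event ← the systemic tachycardia exacerbation.
A separate upstream branch: the hyperglycemia ← the post-operative inflammation event ← the chronic sepsis episode ← the tachycardia exacerbation ← the acute dehydration onset.
Each of those chain origins has no stated cause.

the acute dehydration onset, the systemic tachycardia exacerbation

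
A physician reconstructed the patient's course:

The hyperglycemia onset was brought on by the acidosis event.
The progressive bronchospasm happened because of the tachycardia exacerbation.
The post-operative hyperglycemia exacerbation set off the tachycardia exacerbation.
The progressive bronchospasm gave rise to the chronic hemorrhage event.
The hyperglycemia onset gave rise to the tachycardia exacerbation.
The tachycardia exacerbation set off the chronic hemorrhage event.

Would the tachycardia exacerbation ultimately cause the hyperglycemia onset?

The tachycardia exacerbation leads to the progressive bronchospasm, the chronic hemorrhage event; the hyperglycemia onset is not among them.

No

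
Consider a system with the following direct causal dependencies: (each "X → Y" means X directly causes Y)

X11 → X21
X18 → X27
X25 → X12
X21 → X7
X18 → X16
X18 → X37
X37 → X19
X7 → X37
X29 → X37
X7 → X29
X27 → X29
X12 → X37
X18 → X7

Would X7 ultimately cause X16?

No

X7 leads to X29, X37, X19; X16 is not among them.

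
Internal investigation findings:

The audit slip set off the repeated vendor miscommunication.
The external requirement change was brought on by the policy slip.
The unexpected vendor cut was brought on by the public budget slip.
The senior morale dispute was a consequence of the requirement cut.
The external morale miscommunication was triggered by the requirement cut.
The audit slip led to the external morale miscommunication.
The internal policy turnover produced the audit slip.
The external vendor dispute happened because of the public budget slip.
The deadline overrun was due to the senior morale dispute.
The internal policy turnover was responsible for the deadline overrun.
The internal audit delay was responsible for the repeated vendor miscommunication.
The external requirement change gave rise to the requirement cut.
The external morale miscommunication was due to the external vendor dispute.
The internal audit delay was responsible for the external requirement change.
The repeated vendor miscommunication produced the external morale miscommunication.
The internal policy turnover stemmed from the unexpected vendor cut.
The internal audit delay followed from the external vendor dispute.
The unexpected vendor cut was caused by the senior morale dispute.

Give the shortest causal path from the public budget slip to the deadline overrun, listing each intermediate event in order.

the public budget slip → the unexpected vendor cut
the unexpected vendor cut → the internal policy turnover
the internal policy turnover → the deadline overrun
Length: 3 steps.

the public budget slip → the unexpected vendor cut → the internal policy turnover → the deadline overrun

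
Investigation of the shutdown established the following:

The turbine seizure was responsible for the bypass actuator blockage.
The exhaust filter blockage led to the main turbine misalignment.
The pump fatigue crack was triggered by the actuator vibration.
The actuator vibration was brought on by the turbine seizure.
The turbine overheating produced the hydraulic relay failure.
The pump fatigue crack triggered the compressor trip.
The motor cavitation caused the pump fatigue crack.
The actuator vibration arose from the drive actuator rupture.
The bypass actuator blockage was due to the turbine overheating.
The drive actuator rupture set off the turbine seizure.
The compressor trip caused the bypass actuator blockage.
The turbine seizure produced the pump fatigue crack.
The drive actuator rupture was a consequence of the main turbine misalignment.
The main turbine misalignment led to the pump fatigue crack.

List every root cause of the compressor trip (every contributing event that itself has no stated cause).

Tracing upstream from the compressor trip: the compressor trip ← the pump fatigue crack ← the main turbine misalignment ← the exhaust filter blockage.
A separate upstream branch: the compressor trip ← the pump fatigue crack ← the motor cavitation.
Each of those chain origins has no stated cause.

the exhaust filter blockage, the motor cavitation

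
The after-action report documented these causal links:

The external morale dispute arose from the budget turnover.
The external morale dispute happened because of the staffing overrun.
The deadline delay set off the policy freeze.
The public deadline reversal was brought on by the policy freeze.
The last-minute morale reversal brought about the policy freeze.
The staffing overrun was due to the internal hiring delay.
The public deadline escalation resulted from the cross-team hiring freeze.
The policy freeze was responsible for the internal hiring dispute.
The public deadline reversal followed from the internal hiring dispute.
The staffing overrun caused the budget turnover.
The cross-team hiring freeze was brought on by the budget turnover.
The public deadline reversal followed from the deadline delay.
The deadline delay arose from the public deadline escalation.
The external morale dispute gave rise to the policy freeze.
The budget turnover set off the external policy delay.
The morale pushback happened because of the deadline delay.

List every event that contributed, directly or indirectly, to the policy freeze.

Immediate causes of the policy freeze: the last-minute morale reversal, the external morale dispute, the deadline delay.
Further upstream: the internal hiring delay, the staffing overrun, the budget turnover, the cross-team hiring freeze, the public deadline escalation.

the budget turnover, the cross-team hiring freeze, the deadline delay, the external morale dispute, the internal hiring delay, the last-minute morale reversal, the public deadline escalation, the staffing overrun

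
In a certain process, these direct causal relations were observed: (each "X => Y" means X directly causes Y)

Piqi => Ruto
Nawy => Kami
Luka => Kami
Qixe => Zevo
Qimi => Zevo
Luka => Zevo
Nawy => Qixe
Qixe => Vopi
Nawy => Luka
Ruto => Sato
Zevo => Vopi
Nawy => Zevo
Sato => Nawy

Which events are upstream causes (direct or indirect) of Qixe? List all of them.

Immediate cause of Qixe: Nawy.
Further upstream: Piqi, Ruto, Sato.

Nawy, Piqi, Ruto, Sato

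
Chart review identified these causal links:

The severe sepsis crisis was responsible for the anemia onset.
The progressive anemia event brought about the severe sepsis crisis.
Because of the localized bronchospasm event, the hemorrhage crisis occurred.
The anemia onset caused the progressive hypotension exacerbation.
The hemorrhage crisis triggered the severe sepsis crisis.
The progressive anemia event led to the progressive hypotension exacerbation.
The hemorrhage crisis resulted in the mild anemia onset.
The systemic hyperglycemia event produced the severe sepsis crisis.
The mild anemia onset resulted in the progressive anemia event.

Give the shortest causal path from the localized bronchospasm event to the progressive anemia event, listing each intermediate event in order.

the localized bronchospasm event → the hemorrhage crisis → the mild anemia onset → the progressive anemia event

the localized bronchospasm event → the hemorrhage crisis
the hemorrhage crisis → the mild anemia onset
the mild anemia onset → the progressive anemia event
Length: 3 steps.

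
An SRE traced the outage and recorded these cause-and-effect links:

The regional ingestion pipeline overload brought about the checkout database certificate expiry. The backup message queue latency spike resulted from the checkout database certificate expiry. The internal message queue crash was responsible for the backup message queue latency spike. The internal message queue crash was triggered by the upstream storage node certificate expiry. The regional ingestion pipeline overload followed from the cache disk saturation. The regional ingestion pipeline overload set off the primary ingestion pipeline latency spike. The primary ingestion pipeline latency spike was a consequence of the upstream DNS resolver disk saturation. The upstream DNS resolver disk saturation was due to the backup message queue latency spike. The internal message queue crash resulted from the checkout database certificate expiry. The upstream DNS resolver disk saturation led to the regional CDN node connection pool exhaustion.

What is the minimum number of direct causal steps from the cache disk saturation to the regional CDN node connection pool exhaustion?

Shortest chain: the cache disk saturation → the regional ingestion pipeline overload → the checkout database certificate expiry → the backup message queue latency spike → the upstream DNS resolver disk saturation → the regional CDN node connection pool exhaustion.

5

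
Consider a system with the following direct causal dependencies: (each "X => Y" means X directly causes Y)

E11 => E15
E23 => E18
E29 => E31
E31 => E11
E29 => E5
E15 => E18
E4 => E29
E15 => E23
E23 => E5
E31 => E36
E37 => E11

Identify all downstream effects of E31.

E11, E15, E18, E23, E36, E5

Direct effects: E11, E36.
2 steps out: E15.
3 steps out: E23, E18.
4 steps out: E5.
Not reachable from it: E4, E29, E37.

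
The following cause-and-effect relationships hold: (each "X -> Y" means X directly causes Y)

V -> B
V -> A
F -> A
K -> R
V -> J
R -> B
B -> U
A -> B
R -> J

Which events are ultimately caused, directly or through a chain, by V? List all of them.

Direct effects: A, B, J.
2 steps out: U.
Not reachable from it: F, K, R.

A, B, J, U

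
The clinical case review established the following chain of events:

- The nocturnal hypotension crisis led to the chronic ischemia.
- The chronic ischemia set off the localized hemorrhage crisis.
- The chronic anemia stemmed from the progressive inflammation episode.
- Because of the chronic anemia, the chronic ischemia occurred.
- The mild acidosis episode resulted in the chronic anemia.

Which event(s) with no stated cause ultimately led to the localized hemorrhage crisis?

the mild acidosis episode, the nocturnal hypotension crisis, the progressive inflammation episode

Tracing upstream from the localized hemorrhage crisis: the localized hemorrhage crisis ← the chronic ischemia ← the chronic anemia ← the progressive inflammation episode.
A separate upstream branch: the localized hemorrhage crisis ← the chronic ischemia ← the chronic anemia ← the mild acidosis episode.
A separate upstream branch: the localized hemorrhage crisis ← the chronic ischemia ← the nocturnal hypotension crisis.
Each of those chain origins has no stated cause.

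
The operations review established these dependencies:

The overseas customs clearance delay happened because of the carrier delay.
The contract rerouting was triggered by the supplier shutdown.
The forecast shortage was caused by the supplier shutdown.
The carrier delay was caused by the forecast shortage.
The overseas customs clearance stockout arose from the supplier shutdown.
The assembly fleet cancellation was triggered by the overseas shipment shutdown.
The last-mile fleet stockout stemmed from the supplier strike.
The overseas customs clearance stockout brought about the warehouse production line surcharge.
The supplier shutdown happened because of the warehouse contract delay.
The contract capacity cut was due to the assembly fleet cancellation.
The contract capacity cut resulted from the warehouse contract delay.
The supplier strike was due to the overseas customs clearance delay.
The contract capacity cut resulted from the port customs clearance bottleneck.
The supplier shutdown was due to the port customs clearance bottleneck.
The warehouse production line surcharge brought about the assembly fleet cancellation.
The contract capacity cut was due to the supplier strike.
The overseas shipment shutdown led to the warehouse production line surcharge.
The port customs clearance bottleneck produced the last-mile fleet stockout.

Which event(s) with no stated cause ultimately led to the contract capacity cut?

Tracing upstream from the contract capacity cut: the contract capacity cut ← the warehouse contract delay.
A separate upstream branch: the contract capacity cut ← the port customs clearance bottleneck.
A separate upstream branch: the contract capacity cut ← the assembly fleet cancellation ← the overseas shipment shutdown.
Each of those chain origins has no stated cause.

the overseas shipment shutdown, the port customs clearance bottleneck, the warehouse contract delay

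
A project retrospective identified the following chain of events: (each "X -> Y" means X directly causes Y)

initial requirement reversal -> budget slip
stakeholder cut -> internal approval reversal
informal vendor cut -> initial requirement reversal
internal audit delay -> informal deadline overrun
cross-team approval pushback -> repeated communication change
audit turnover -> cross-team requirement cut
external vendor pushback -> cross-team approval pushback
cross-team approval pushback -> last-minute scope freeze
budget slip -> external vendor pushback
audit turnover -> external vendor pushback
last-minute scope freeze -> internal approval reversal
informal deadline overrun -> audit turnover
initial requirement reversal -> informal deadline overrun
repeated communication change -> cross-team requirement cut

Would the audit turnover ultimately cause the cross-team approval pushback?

There is a causal chain: the audit turnover → the external vendor pushback → the cross-team approval pushback.

Yes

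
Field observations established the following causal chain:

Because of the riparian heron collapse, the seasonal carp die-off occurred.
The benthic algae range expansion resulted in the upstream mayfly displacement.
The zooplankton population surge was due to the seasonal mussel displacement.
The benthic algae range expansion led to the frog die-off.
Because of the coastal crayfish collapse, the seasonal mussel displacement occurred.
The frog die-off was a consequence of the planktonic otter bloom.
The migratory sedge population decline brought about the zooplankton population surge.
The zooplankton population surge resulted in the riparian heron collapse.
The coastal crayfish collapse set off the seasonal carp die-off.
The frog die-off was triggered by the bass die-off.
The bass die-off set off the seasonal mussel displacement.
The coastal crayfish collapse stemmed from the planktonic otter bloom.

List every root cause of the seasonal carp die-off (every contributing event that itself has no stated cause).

the bass die-off, the migratory sedge population decline, the planktonic otter bloom

Tracing upstream from the seasonal carp die-off: the seasonal carp die-off ← the coastal crayfish collapse ← the planktonic otter bloom.
A separate upstream branch: the seasonal carp die-off ← the riparian heron collapse ← the zooplankton population surge ← the migratory sedge population decline.
A separate upstream branch: the seasonal carp die-off ← the riparian heron collapse ← the zooplankton population surge ← the seasonal mussel displacement ← the bass die-off.
Each of those chain origins has no stated cause.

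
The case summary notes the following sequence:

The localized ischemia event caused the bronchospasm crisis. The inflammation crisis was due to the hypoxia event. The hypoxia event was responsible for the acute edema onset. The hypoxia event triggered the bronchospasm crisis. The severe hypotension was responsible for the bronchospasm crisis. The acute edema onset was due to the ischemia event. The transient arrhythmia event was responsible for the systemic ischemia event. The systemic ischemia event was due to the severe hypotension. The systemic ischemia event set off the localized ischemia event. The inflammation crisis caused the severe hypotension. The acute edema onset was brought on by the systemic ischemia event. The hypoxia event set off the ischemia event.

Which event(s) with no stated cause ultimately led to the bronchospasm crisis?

the hypoxia event, the transient arrhythmia event

Tracing upstream from the bronchospasm crisis: the bronchospasm crisis ← the hypoxia event.
A separate upstream branch: the bronchospasm crisis ← the localized ischemia event ← the systemic ischemia event ← the transient arrhythmia event.
Each of those chain origins has no stated cause.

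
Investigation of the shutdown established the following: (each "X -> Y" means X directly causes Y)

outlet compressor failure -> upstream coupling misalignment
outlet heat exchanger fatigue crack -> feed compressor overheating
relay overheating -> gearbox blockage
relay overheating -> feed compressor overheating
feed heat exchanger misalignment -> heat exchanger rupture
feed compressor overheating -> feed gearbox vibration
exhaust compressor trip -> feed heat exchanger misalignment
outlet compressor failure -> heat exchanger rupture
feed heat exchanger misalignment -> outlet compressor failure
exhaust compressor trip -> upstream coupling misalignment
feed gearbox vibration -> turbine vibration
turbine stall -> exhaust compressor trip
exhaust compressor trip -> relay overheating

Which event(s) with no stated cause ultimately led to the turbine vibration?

the outlet heat exchanger fatigue crack, the turbine stall

Tracing upstream from the turbine vibration: the turbine vibration ← the feed gearbox vibration ← the feed compressor overheating ← the relay overheating ← the exhaust compressor trip ← the turbine stall.
A separate upstream branch: the turbine vibration ← the feed gearbox vibration ← the feed compressor overheating ← the outlet heat exchanger fatigue crack.
Each of those chain origins has no stated cause.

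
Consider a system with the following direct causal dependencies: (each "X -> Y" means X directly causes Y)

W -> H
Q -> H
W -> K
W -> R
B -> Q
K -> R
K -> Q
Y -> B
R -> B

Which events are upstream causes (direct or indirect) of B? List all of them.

Immediate causes of B: Y, R.
Further upstream: W, K.

K, R, W, Y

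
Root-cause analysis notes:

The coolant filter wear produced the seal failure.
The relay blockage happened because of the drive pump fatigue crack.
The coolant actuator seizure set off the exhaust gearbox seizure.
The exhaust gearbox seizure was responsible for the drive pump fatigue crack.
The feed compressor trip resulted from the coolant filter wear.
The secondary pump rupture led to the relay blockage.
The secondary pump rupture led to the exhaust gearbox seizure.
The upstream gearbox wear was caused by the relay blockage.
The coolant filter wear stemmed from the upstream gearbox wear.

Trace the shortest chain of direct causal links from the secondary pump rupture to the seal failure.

the secondary pump rupture → the relay blockage → the upstream gearbox wear → the coolant filter wear → the seal failure

the secondary pump rupture → the relay blockage
the relay blockage → the upstream gearbox wear
the upstream gearbox wear → the coolant filter wear
the coolant filter wear → the seal failure
Length: 4 steps.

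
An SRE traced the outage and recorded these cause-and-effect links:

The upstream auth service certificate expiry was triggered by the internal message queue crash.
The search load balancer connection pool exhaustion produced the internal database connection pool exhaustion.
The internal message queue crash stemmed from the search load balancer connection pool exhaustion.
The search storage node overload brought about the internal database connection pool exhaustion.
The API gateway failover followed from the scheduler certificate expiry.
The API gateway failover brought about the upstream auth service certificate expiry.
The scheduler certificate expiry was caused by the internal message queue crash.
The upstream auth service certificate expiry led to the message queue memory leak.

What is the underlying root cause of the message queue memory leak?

Tracing upstream from the message queue memory leak: the message queue memory leak ← the upstream auth service certificate expiry ← the internal message queue crash ← the search load balancer connection pool exhaustion.
The search load balancer connection pool exhaustion has no stated cause, so it is the root.

the search load balancer connection pool exhaustion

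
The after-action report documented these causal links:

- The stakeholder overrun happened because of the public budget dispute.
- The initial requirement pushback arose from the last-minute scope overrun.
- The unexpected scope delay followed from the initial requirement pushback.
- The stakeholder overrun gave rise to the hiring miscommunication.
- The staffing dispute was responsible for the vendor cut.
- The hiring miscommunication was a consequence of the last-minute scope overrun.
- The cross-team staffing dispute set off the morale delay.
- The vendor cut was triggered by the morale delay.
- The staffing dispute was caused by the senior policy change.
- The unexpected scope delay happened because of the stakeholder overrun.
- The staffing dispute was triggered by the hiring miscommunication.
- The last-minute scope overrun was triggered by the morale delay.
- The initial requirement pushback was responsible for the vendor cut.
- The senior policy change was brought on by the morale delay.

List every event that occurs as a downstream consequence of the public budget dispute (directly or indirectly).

the hiring miscommunication, the staffing dispute, the stakeholder overrun, the unexpected scope delay, the vendor cut

Direct effects: the stakeholder overrun.
2 steps out: the hiring miscommunication, the unexpected scope delay.
3 steps out: the staffing dispute.
4 steps out: the vendor cut.
Not reachable from it: the cross-team staffing dispute, the morale delay, the last-minute scope overrun, the senior policy change, the initial requirement pushback.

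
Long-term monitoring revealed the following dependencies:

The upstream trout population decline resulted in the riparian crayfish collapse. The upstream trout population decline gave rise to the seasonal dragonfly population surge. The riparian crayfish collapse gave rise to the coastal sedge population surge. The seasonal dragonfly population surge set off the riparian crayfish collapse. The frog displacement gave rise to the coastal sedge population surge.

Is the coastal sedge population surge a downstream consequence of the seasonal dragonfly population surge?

There is a causal chain: the seasonal dragonfly population surge → the riparian crayfish collapse → the coastal sedge population surge.

Yes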